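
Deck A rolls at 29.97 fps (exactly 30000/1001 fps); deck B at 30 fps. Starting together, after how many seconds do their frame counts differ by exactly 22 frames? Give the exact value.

The gap grows by |30 − 30000/1001| = 30/1001 frames per second.
Time for a 22-frame gap: 22 ÷ (30/1001) = 11011/15 s.

11011/15 seconds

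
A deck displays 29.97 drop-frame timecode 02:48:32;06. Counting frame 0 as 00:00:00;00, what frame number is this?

303062

As if non-drop at 30 labels/s: (2 × 3600 + 48 × 60 + 32) × 30 + 6 = 303366.
Minute boundaries passed: 168; those not divisible by 10: 168 − 16 = 152; dropped labels = 2 × 152 = 304.
Actual frame index = 303366 − 304 = 303062.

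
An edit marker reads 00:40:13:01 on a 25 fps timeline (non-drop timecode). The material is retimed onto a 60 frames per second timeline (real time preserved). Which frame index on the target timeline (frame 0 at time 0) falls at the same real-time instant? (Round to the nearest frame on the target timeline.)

Source frame index: (0×3600 + 40×60 + 13) × 25 + 1 = 60326.
Real time: 60326 / (25) = 60326/25 s.
Target frame: (60326/25) × (60) = 723912/5 ≈ 144782.400 → 144782.

frame 144782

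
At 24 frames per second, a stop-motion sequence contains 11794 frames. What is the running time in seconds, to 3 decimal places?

Running time = 11794 × 1/24 = 5897/12 s ≈ 491.417 s.

491.417 seconds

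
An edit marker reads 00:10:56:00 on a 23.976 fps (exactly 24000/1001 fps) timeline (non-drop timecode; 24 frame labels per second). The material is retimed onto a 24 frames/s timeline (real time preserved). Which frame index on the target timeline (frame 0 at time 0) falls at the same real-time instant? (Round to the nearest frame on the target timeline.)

Source frame index: (0×3600 + 10×60 + 56) × 24 + 0 = 15744.
Real time: 15744 / (24000/1001) = 82082/125 s.
Target frame: (82082/125) × (24) = 1969968/125 ≈ 15759.744 → 15760.

frame 15760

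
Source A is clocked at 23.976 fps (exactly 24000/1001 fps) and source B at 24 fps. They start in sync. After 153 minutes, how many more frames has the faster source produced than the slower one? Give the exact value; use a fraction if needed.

153 min = 9180 s.
A emits 24000/1001 × 9180 = 220320000/1001 frames; B emits 24 × 9180 = 220320.
Difference = 220320/1001 frames (≈ 220.0999); B is ahead of A.

220320/1001 frames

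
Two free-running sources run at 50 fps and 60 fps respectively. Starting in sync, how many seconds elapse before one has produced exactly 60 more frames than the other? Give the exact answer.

6 seconds

The gap grows by |60 − 50| = 10 frames per second.
Time for a 60-frame gap: 60 ÷ (10) = 6 s.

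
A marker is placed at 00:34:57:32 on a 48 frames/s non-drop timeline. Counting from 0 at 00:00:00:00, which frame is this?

frame 100688

Total seconds to the label: (0 × 3600 + 34 × 60 + 57) = 2097.
Frame index = 2097 × 48 + 32 = 100688.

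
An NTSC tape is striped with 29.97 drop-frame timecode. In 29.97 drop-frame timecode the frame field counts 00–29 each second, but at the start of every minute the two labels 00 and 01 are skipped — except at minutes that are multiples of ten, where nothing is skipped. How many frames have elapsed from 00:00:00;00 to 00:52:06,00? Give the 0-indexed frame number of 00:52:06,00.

Complete 10-minute blocks: 5, each 17982 frames → 89910.
Remaining 2 whole minutes in the current block: 1800 + 1 × 1798 = 3598 frames.
Within the current minute: 6 × 30 + 0 − 2 = 178 (labels ;00/;01 skipped at this minute). Total = 89910 + 3598 + 178 = 93686.

93686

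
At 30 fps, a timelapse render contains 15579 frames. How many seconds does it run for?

519.3 seconds

Running time = 15579 / (30) = 519.3 s.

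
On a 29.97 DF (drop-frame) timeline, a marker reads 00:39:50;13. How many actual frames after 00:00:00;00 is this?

71641

Complete 10-minute blocks: 3, each 17982 frames → 53946.
Remaining 9 whole minutes in the current block: 1800 + 8 × 1798 = 16184 frames.
Within the current minute: 50 × 30 + 13 − 2 = 1511 (labels ;00/;01 skipped at this minute). Total = 53946 + 16184 + 1511 = 71641.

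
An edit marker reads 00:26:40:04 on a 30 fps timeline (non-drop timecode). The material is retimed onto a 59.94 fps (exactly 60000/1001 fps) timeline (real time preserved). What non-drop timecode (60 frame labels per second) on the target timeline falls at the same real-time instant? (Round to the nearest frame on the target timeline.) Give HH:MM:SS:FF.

Source frame index: (0×3600 + 26×60 + 40) × 30 + 4 = 48004.
Real time: 48004 / (30) = 24002/15 s.
Target frame: (24002/15) × (60000/1001) = 8728000/91 ≈ 95912.088 → 95912.
At 60 labels/s: frame 95912 → 00:26:38:32.

00:26:38:32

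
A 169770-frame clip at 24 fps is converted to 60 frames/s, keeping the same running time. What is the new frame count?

Target frames = source frames × (target rate / source rate) = 169770 × (60)/(24) = 169770 × 5/2 = 424425.

424425 frames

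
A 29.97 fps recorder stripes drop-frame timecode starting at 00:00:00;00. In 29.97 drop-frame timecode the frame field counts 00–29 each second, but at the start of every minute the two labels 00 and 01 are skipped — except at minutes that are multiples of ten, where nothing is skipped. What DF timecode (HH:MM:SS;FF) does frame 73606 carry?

00:40:55;28

Ten DF minutes hold 17982 frames, so frame 73606 lies in block 4 (frames 71928–89909) with 1678 frames into that block.
The block's first minute is 1800 frames and the rest 1798 each; 1678 frames reaches minute 0, so 4 × 18 + 0 × 2 = 72 labels have been skipped so far.
Adding those back, label number 73606 + 72 = 73678 at 30 labels/s is 2455 s + 28 f = 0 h 40 min 55 s frame 28, i.e. 00:40:55;28.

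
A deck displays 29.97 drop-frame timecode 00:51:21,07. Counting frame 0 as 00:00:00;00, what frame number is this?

Complete 10-minute blocks: 5, each 17982 frames → 89910.
Remaining 1 whole minute in the current block: 1800 + 0 × 1798 = 1800 frames.
Within the current minute: 21 × 30 + 7 − 2 = 635 (labels ;00/;01 skipped at this minute). Total = 89910 + 1800 + 635 = 92345.

92345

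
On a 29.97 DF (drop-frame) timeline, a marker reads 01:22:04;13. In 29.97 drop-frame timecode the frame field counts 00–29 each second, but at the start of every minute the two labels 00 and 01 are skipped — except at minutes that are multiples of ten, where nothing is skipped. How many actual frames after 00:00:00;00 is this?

As if non-drop at 30 labels/s: (1 × 3600 + 22 × 60 + 4) × 30 + 13 = 147733.
Minute boundaries passed: 82; those not divisible by 10: 82 − 8 = 74; dropped labels = 2 × 74 = 148.
Actual frame index = 147733 − 148 = 147585.

147585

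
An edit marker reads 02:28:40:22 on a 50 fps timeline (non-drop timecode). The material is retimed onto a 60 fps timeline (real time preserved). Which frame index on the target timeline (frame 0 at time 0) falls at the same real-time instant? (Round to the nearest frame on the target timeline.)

frame 535226

Source frame index: (2×3600 + 28×60 + 40) × 50 + 22 = 446022.
Real time: 446022 / (50) = 223011/25 s.
Target frame: (223011/25) × (60) = 2676132/5 ≈ 535226.400 → 535226.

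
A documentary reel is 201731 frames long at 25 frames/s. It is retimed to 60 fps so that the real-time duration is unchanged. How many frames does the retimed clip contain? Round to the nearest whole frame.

484154 frames

Frames at target rate = 201731 × (60) / (25) = 2420772/5 ≈ 484154.400.
Nearest whole frame: 484154.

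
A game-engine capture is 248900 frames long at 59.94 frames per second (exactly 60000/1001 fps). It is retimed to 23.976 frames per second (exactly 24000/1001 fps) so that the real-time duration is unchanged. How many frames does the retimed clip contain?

Target frames = source frames × (target rate / source rate) = 248900 × (24000/1001)/(60000/1001) = 248900 × 2/5 = 99560.

99560 frames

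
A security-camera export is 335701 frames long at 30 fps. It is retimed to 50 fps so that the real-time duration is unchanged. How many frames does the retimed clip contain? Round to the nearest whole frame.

Frames at target rate = 335701 × (50) / (30) = 1678505/3 ≈ 559501.667.
Nearest whole frame: 559502.

559502 frames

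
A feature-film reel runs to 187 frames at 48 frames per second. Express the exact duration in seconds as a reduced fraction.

Running time = 187 ÷ (48) = 187 × 1/48 = 187/48 s.

187/48 seconds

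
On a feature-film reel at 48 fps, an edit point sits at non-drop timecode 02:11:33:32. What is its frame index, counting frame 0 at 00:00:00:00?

frame 378896

Total seconds to the label: (2 × 3600 + 11 × 60 + 33) = 7893.
Frame index = 7893 × 48 + 32 = 378896.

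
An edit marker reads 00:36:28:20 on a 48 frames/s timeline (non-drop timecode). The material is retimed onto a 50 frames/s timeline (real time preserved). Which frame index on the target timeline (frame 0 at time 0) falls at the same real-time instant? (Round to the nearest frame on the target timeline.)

Source frame index: (0×3600 + 36×60 + 28) × 48 + 20 = 105044.
Real time: 105044 / (48) = 26261/12 s.
Target frame: (26261/12) × (50) = 656525/6 ≈ 109420.833 → 109421.

frame 109421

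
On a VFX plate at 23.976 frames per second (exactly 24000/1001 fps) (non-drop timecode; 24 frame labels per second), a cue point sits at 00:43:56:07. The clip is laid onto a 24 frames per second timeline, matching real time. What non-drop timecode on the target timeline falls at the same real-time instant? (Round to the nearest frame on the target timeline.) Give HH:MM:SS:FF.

00:43:58:22

Source frame index: (0×3600 + 43×60 + 56) × 24 + 7 = 63271.
Real time: 63271 / (24000/1001) = 63334271/24000 s.
Target frame: (63334271/24000) × (24) = 63334271/1000 ≈ 63334.271 → 63334.
At 24 labels/s: frame 63334 → 00:43:58:22.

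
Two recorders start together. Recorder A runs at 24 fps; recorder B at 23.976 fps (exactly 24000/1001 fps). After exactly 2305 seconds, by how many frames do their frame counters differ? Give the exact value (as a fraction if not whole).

A emits 24 × 2305 = 55320 frames; B emits 24000/1001 × 2305 = 55320000/1001.
Difference = 55320/1001 frames (≈ 55.2647); B is behind A.

55320/1001 frames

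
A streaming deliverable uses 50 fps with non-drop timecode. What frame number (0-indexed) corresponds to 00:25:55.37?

Total seconds to the label: (0 × 3600 + 25 × 60 + 55) = 1555.
Frame index = 1555 × 50 + 37 = 77787.

frame 77787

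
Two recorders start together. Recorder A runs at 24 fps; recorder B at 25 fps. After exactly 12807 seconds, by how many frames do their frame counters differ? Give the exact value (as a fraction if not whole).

A emits 24 × 12807 = 307368 frames; B emits 25 × 12807 = 320175.
Difference = 12807 frames; B is ahead of A.

12807 frames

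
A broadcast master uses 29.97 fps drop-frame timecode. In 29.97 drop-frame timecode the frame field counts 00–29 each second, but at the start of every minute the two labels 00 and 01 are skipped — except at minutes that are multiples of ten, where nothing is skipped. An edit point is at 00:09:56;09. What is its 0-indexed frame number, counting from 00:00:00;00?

17871

As if non-drop at 30 labels/s: (0 × 3600 + 9 × 60 + 56) × 30 + 9 = 17889.
Minute boundaries passed: 9; those not divisible by 10: 9 − 0 = 9; dropped labels = 2 × 9 = 18.
Actual frame index = 17889 − 18 = 17871.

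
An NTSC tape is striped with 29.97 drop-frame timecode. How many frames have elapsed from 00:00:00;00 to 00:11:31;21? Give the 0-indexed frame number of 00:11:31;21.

Complete 10-minute blocks: 1, each 17982 frames → 17982.
Remaining 1 whole minute in the current block: 1800 + 0 × 1798 = 1800 frames.
Within the current minute: 31 × 30 + 21 − 2 = 949 (labels ;00/;01 skipped at this minute). Total = 17982 + 1800 + 949 = 20731.

20731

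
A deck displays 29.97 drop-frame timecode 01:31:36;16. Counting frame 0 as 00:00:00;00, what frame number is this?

164732

Complete 10-minute blocks: 9, each 17982 frames → 161838.
Remaining 1 whole minute in the current block: 1800 + 0 × 1798 = 1800 frames.
Within the current minute: 36 × 30 + 16 − 2 = 1094 (labels ;00/;01 skipped at this minute). Total = 161838 + 1800 + 1094 = 164732.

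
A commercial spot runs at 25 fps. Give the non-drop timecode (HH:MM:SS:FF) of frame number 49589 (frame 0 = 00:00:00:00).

00:33:03:14

49589 ÷ 25 = 1983 full seconds, remainder 14 frames.
1983 s = 0 h 33 min 3 s.
Timecode: 00:33:03:14.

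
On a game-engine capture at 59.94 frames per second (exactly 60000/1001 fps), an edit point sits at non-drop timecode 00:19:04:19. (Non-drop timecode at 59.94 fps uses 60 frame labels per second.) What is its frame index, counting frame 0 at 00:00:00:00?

Total seconds to the label: (0 × 3600 + 19 × 60 + 4) = 1144.
Frame index = 1144 × 60 + 19 = 68659.

68659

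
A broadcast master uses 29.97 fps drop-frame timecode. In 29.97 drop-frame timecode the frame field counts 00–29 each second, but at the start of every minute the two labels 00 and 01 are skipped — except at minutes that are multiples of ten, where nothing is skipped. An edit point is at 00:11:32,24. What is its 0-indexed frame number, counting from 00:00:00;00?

Complete 10-minute blocks: 1, each 17982 frames → 17982.
Remaining 1 whole minute in the current block: 1800 + 0 × 1798 = 1800 frames.
Within the current minute: 32 × 30 + 24 − 2 = 982 (labels ;00/;01 skipped at this minute). Total = 17982 + 1800 + 982 = 20764.

20764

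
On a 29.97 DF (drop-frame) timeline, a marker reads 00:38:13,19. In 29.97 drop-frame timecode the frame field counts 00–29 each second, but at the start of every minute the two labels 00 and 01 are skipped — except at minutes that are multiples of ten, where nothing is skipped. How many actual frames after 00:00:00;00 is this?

68739

Complete 10-minute blocks: 3, each 17982 frames → 53946.
Remaining 8 whole minutes in the current block: 1800 + 7 × 1798 = 14386 frames.
Within the current minute: 13 × 30 + 19 − 2 = 407 (labels ;00/;01 skipped at this minute). Total = 53946 + 14386 + 407 = 68739.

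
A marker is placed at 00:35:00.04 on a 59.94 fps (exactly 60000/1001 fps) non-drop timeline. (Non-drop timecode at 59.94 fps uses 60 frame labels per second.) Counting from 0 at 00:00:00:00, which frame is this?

Total seconds to the label: (0 × 3600 + 35 × 60 + 0) = 2100.
Frame index = 2100 × 60 + 4 = 126004.

frame 126004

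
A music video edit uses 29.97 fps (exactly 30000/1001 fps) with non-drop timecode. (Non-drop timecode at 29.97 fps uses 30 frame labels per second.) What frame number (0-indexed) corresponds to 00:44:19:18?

Total seconds to the label: (0 × 3600 + 44 × 60 + 19) = 2659.
Frame index = 2659 × 30 + 18 = 79788.

frame 79788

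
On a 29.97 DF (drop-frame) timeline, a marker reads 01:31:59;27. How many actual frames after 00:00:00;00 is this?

As if non-drop at 30 labels/s: (1 × 3600 + 31 × 60 + 59) × 30 + 27 = 165597.
Minute boundaries passed: 91; those not divisible by 10: 91 − 9 = 82; dropped labels = 2 × 82 = 164.
Actual frame index = 165597 − 164 = 165433.

165433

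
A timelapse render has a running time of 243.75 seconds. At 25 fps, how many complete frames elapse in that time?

Frames = 243.75 × 25 = 24375/4 ≈ 6093.7500.
Complete frames: 6093.

6093 frames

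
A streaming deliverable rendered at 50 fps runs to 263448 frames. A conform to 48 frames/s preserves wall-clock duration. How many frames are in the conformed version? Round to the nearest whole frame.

Frames at target rate = 263448 × (48) / (50) = 6322752/25 ≈ 252910.080.
Nearest whole frame: 252910.

252910 frames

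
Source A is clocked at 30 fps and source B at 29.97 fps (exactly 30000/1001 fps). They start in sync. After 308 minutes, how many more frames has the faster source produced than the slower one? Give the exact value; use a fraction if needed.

308 min = 18480 s.
A emits 30 × 18480 = 554400 frames; B emits 30000/1001 × 18480 = 7200000/13.
Difference = 7200/13 frames (≈ 553.8462); B is behind A.

7200/13 frames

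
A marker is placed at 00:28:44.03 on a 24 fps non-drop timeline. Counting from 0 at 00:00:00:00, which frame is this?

frame 41379

Total seconds to the label: (0 × 3600 + 28 × 60 + 44) = 1724.
Frame index = 1724 × 24 + 3 = 41379.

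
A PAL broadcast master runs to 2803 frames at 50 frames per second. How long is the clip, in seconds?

56.06 seconds

Running time = 2803 / (50) = 56.06 s.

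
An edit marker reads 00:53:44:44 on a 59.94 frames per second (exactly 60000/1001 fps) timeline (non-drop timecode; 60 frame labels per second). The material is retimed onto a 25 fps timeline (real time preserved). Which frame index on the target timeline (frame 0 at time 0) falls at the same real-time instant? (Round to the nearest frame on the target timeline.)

frame 80699

Source frame index: (0×3600 + 53×60 + 44) × 60 + 44 = 193484.
Real time: 193484 / (60000/1001) = 48419371/15000 s.
Target frame: (48419371/15000) × (25) = 48419371/600 ≈ 80698.952 → 80699.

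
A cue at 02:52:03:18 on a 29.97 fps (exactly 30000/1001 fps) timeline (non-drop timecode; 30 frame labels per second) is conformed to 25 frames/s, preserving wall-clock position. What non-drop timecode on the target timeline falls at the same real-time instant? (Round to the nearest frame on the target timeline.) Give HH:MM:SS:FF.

02:52:13:23

Source frame index: (2×3600 + 52×60 + 3) × 30 + 18 = 309708.
Real time: 309708 / (30000/1001) = 25834809/2500 s.
Target frame: (25834809/2500) × (25) = 25834809/100 ≈ 258348.090 → 258348.
At 25 labels/s: frame 258348 → 02:52:13:23.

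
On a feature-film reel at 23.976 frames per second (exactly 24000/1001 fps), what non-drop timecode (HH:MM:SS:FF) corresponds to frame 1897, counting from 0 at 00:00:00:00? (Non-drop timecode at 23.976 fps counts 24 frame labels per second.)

00:01:19:01

1897 ÷ 24 = 79 full seconds, remainder 1 frame.
79 s = 0 h 1 min 19 s.
Timecode: 00:01:19:01.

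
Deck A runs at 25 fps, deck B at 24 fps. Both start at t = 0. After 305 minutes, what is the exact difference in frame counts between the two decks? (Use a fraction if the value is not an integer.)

18300 frames

305 min = 18300 s.
A emits 25 × 18300 = 457500 frames; B emits 24 × 18300 = 439200.
Difference = 18300 frames; B is behind A.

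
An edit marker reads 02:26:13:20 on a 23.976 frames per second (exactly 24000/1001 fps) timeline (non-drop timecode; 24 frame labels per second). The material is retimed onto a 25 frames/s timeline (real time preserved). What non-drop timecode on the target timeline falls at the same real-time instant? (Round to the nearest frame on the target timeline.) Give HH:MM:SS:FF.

Source frame index: (2×3600 + 26×60 + 13) × 24 + 20 = 210572.
Real time: 210572 / (24000/1001) = 52695643/6000 s.
Target frame: (52695643/6000) × (25) = 52695643/240 ≈ 219565.179 → 219565.
At 25 labels/s: frame 219565 → 02:26:22:15.

02:26:22:15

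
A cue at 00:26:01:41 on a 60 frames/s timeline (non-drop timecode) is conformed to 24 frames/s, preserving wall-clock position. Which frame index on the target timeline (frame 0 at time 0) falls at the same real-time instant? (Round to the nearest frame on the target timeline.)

frame 37480

Source frame index: (0×3600 + 26×60 + 1) × 60 + 41 = 93701.
Real time: 93701 / (60) = 93701/60 s.
Target frame: (93701/60) × (24) = 187402/5 ≈ 37480.400 → 37480.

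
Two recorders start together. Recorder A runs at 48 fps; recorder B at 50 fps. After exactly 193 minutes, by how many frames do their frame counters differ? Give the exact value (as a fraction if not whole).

193 min = 11580 s.
A emits 48 × 11580 = 555840 frames; B emits 50 × 11580 = 579000.
Difference = 23160 frames; B is ahead of A.

23160 frames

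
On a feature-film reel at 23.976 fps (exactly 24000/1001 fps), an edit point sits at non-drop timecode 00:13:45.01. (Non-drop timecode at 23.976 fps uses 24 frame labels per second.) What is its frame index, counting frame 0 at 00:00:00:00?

Total seconds to the label: (0 × 3600 + 13 × 60 + 45) = 825.
Frame index = 825 × 24 + 1 = 19801.

19801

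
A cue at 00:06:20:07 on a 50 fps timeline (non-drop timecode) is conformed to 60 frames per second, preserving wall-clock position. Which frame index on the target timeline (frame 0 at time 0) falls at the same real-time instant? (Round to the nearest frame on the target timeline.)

frame 22808

Source frame index: (0×3600 + 6×60 + 20) × 50 + 7 = 19007.
Real time: 19007 / (50) = 19007/50 s.
Target frame: (19007/50) × (60) = 114042/5 ≈ 22808.400 → 22808.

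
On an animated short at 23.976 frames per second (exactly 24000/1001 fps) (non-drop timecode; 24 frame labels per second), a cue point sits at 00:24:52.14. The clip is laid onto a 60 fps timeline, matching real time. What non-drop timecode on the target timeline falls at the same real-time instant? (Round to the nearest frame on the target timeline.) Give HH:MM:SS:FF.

Source frame index: (0×3600 + 24×60 + 52) × 24 + 14 = 35822.
Real time: 35822 / (24000/1001) = 17928911/12000 s.
Target frame: (17928911/12000) × (60) = 17928911/200 ≈ 89644.555 → 89645.
At 60 labels/s: frame 89645 → 00:24:54:05.

00:24:54:05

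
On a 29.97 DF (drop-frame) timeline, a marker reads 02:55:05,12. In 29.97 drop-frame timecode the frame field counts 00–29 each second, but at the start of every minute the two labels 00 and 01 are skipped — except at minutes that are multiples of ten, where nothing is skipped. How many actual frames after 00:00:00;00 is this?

314846

As if non-drop at 30 labels/s: (2 × 3600 + 55 × 60 + 5) × 30 + 12 = 315162.
Minute boundaries passed: 175; those not divisible by 10: 175 − 17 = 158; dropped labels = 2 × 158 = 316.
Actual frame index = 315162 − 316 = 314846.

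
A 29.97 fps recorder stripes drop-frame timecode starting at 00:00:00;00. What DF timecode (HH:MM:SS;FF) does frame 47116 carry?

Each 10-minute DF block holds 10 × 60 × 30 − 9 × 2 = 17982 frames. 47116 ÷ 17982 → 2 full blocks, remainder 11152.
Within the partial block the first minute is 1800 frames and each further minute 1798, so 6 further minute boundaries passed. Total skipped labels = 18 × 2 + 2 × 6 = 48.
Non-drop label index = 47116 + 48 = 47164; at 30 labels/s that is 00:26:12:04, i.e. DF 00:26:12;04.

00:26:12;04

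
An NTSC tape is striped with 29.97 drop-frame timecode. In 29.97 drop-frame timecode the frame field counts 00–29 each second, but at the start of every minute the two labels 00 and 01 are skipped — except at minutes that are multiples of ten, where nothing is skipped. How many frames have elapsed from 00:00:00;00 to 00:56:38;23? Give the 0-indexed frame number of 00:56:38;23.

101861

As if non-drop at 30 labels/s: (0 × 3600 + 56 × 60 + 38) × 30 + 23 = 101963.
Minute boundaries passed: 56; those not divisible by 10: 56 − 5 = 51; dropped labels = 2 × 51 = 102.
Actual frame index = 101963 − 102 = 101861.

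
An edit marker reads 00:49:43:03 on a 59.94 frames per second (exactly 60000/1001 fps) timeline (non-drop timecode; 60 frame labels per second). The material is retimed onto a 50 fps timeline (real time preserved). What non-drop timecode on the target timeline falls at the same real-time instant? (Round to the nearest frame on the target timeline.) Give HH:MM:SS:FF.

00:49:46:02

Source frame index: (0×3600 + 49×60 + 43) × 60 + 3 = 178983.
Real time: 178983 / (60000/1001) = 59720661/20000 s.
Target frame: (59720661/20000) × (50) = 59720661/400 ≈ 149301.652 → 149302.
At 50 labels/s: frame 149302 → 00:49:46:02.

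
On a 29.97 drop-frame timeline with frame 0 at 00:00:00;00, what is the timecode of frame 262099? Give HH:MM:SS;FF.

Ten DF minutes hold 17982 frames, so frame 262099 lies in block 14 (frames 251748–269729) with 10351 frames into that block.
The block's first minute is 1800 frames and the rest 1798 each; 10351 frames reaches minute 5, so 14 × 18 + 5 × 2 = 262 labels have been skipped so far.
Adding those back, label number 262099 + 262 = 262361 at 30 labels/s is 8745 s + 11 f = 2 h 25 min 45 s frame 11, i.e. 02:25:45;11.

02:25:45;11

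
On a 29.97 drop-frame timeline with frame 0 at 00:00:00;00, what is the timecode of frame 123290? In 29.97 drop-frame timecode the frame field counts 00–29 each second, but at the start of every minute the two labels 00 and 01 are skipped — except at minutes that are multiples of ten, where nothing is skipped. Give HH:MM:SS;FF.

01:08:33;24

Each 10-minute DF block holds 10 × 60 × 30 − 9 × 2 = 17982 frames. 123290 ÷ 17982 → 6 full blocks, remainder 15398.
Within the partial block the first minute is 1800 frames and each further minute 1798, so 8 further minute boundaries passed. Total skipped labels = 18 × 6 + 2 × 8 = 124.
Non-drop label index = 123290 + 124 = 123414; at 30 labels/s that is 01:08:33:24, i.e. DF 01:08:33;24.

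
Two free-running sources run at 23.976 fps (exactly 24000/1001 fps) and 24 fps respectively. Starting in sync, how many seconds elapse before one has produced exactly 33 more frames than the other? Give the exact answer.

1376.375 seconds

The gap grows by |24 − 24000/1001| = 24/1001 frames per second.
Time for a 33-frame gap: 33 ÷ (24/1001) = 1376.375 s.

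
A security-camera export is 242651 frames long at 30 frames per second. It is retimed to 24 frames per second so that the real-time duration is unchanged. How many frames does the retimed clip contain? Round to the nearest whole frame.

194121 frames

Frames at target rate = 242651 × (24) / (30) = 970604/5 ≈ 194120.800.
Nearest whole frame: 194121.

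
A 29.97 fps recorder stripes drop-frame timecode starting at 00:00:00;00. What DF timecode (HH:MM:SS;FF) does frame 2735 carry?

00:01:31;07

Ten DF minutes hold 17982 frames, so frame 2735 lies in block 0 (frames 0–17981) with 2735 frames into that block.
The block's first minute is 1800 frames and the rest 1798 each; 2735 frames reaches minute 1, so 0 × 18 + 1 × 2 = 2 labels have been skipped so far.
Adding those back, label number 2735 + 2 = 2737 at 30 labels/s is 91 s + 7 f = 0 h 1 min 31 s frame 7, i.e. 00:01:31;07.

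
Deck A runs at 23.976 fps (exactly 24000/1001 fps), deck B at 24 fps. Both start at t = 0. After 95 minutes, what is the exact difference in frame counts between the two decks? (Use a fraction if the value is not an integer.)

95 min = 5700 s.
A emits 24000/1001 × 5700 = 136800000/1001 frames; B emits 24 × 5700 = 136800.
Difference = 136800/1001 frames (≈ 136.6633); B is ahead of A.

136800/1001 frames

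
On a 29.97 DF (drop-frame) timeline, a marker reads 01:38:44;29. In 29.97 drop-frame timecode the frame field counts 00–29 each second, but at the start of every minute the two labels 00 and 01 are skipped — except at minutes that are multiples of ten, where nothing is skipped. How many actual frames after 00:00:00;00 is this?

177571

As if non-drop at 30 labels/s: (1 × 3600 + 38 × 60 + 44) × 30 + 29 = 177749.
Minute boundaries passed: 98; those not divisible by 10: 98 − 9 = 89; dropped labels = 2 × 89 = 178.
Actual frame index = 177749 − 178 = 177571.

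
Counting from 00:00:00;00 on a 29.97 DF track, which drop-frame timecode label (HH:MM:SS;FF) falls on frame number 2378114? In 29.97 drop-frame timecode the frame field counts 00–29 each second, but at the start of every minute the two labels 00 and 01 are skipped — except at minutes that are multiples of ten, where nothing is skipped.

22:02:29;24

Each 10-minute DF block holds 10 × 60 × 30 − 9 × 2 = 17982 frames. 2378114 ÷ 17982 → 132 full blocks, remainder 4490.
Within the partial block the first minute is 1800 frames and each further minute 1798, so 2 further minute boundaries passed. Total skipped labels = 18 × 132 + 2 × 2 = 2380.
Non-drop label index = 2378114 + 2380 = 2380494; at 30 labels/s that is 22:02:29:24, i.e. DF 22:02:29;24.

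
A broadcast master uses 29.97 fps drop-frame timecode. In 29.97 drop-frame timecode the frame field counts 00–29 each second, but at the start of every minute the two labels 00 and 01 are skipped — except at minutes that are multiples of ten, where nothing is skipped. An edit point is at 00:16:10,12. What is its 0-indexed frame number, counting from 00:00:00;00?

29082

Complete 10-minute blocks: 1, each 17982 frames → 17982.
Remaining 6 whole minutes in the current block: 1800 + 5 × 1798 = 10790 frames.
Within the current minute: 10 × 30 + 12 − 2 = 310 (labels ;00/;01 skipped at this minute). Total = 17982 + 10790 + 310 = 29082.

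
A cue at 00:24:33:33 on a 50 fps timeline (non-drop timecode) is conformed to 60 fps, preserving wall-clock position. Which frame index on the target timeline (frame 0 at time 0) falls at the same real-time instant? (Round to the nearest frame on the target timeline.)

frame 88420

Source frame index: (0×3600 + 24×60 + 33) × 50 + 33 = 73683.
Real time: 73683 / (50) = 73683/50 s.
Target frame: (73683/50) × (60) = 442098/5 ≈ 88419.600 → 88420.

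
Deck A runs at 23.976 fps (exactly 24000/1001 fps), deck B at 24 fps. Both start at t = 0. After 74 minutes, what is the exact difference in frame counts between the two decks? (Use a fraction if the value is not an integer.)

74 min = 4440 s.
A emits 24000/1001 × 4440 = 106560000/1001 frames; B emits 24 × 4440 = 106560.
Difference = 106560/1001 frames (≈ 106.4535); B is ahead of A.

106560/1001 frames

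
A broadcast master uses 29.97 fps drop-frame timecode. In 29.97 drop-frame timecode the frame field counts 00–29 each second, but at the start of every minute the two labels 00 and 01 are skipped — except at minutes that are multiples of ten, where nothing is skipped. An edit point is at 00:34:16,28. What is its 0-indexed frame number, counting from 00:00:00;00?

61646

Complete 10-minute blocks: 3, each 17982 frames → 53946.
Remaining 4 whole minutes in the current block: 1800 + 3 × 1798 = 7194 frames.
Within the current minute: 16 × 30 + 28 − 2 = 506 (labels ;00/;01 skipped at this minute). Total = 53946 + 7194 + 506 = 61646.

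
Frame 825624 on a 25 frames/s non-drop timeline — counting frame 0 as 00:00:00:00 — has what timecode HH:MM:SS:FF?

825624 ÷ 25 = 33024 full seconds, remainder 24 frames.
33024 s = 9 h 10 min 24 s.
Timecode: 09:10:24:24.

09:10:24:24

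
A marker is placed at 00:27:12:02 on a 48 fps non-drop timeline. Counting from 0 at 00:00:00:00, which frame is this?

Total seconds to the label: (0 × 3600 + 27 × 60 + 12) = 1632.
Frame index = 1632 × 48 + 2 = 78338.

frame 78338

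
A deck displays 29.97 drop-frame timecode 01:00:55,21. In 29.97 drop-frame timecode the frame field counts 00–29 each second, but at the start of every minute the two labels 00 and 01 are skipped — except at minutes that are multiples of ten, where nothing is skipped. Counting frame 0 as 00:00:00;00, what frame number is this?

109563

Complete 10-minute blocks: 6, each 17982 frames → 107892.
Remaining 0 whole minutes in the current block: 0 frames.
Within the current minute: 55 × 30 + 21 = 1671. Total = 107892 + 0 + 1671 = 109563.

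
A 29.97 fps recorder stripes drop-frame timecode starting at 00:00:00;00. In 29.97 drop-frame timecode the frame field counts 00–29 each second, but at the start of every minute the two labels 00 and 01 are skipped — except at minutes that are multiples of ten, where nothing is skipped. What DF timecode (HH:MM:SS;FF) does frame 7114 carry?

00:03:57;10

Ten DF minutes hold 17982 frames, so frame 7114 lies in block 0 (frames 0–17981) with 7114 frames into that block.
The block's first minute is 1800 frames and the rest 1798 each; 7114 frames reaches minute 3, so 0 × 18 + 3 × 2 = 6 labels have been skipped so far.
Adding those back, label number 7114 + 6 = 7120 at 30 labels/s is 237 s + 10 f = 0 h 3 min 57 s frame 10, i.e. 00:03:57;10.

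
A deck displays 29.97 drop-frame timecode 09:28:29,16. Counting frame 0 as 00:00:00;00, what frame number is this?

1022262

As if non-drop at 30 labels/s: (9 × 3600 + 28 × 60 + 29) × 30 + 16 = 1023286.
Minute boundaries passed: 568; those not divisible by 10: 568 − 56 = 512; dropped labels = 2 × 512 = 1024.
Actual frame index = 1023286 − 1024 = 1022262.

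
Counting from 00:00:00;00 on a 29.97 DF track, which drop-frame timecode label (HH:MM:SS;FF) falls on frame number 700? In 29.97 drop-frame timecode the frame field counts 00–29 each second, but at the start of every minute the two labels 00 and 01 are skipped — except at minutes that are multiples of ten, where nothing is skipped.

Ten DF minutes hold 17982 frames, so frame 700 lies in block 0 (frames 0–17981) with 700 frames into that block.
The block's first minute is 1800 frames and the rest 1798 each; 700 frames reaches minute 0, so 0 × 18 + 0 × 2 = 0 labels have been skipped so far.
Adding those back, label number 700 + 0 = 700 at 30 labels/s is 23 s + 10 f = 0 h 0 min 23 s frame 10, i.e. 00:00:23;10.

00:00:23;10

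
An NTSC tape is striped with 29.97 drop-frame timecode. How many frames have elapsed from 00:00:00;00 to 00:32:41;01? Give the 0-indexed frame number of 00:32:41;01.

58773

As if non-drop at 30 labels/s: (0 × 3600 + 32 × 60 + 41) × 30 + 1 = 58831.
Minute boundaries passed: 32; those not divisible by 10: 32 − 3 = 29; dropped labels = 2 × 29 = 58.
Actual frame index = 58831 − 58 = 58773.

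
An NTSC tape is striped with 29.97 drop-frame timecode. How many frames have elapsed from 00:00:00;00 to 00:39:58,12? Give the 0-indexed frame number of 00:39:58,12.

Complete 10-minute blocks: 3, each 17982 frames → 53946.
Remaining 9 whole minutes in the current block: 1800 + 8 × 1798 = 16184 frames.
Within the current minute: 58 × 30 + 12 − 2 = 1750 (labels ;00/;01 skipped at this minute). Total = 53946 + 16184 + 1750 = 71880.

71880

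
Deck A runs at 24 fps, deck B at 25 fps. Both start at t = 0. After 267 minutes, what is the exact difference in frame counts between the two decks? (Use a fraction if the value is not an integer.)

16020 frames

267 min = 16020 s.
A emits 24 × 16020 = 384480 frames; B emits 25 × 16020 = 400500.
Difference = 16020 frames; B is ahead of A.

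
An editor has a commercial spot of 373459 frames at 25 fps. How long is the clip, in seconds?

Running time = 373459 / (25) = 14938.36 s.

14938.36 seconds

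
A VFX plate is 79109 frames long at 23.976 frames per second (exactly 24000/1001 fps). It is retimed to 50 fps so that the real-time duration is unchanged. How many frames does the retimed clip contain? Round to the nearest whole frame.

164975 frames

Frames at target rate = 79109 × (50) / (24000/1001) = 79188109/480 ≈ 164975.227.
Nearest whole frame: 164975.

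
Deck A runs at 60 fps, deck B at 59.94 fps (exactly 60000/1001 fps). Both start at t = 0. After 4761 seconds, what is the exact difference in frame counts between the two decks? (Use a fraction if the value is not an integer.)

A emits 60 × 4761 = 285660 frames; B emits 60000/1001 × 4761 = 285660000/1001.
Difference = 285660/1001 frames (≈ 285.3746); B is behind A.

285660/1001 frames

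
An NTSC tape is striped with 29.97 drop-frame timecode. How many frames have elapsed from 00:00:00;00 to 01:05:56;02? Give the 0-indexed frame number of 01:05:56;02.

118564

Complete 10-minute blocks: 6, each 17982 frames → 107892.
Remaining 5 whole minutes in the current block: 1800 + 4 × 1798 = 8992 frames.
Within the current minute: 56 × 30 + 2 − 2 = 1680 (labels ;00/;01 skipped at this minute). Total = 107892 + 8992 + 1680 = 118564.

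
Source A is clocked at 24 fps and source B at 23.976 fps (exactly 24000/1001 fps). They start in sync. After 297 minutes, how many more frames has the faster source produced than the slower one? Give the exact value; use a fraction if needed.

297 min = 17820 s.
A emits 24 × 17820 = 427680 frames; B emits 24000/1001 × 17820 = 38880000/91.
Difference = 38880/91 frames (≈ 427.2527); B is behind A.

38880/91 frames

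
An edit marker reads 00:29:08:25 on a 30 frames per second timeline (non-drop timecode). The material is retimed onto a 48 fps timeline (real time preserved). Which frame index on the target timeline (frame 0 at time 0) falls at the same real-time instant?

frame 83944

Source frame index: (0×3600 + 29×60 + 8) × 30 + 25 = 52465.
Real time: 52465 / (30) = 10493/6 s.
Target frame: (10493/6) × (48) = 83944.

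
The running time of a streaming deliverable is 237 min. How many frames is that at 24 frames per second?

237 min = 14220 s.
Frames = 14220 × 24 = 341280.

341280 frames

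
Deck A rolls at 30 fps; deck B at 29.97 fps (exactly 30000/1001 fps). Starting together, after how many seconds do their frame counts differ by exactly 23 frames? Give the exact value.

23023/30 seconds

The gap grows by |30000/1001 − 30| = 30/1001 frames per second.
Time for a 23-frame gap: 23 ÷ (30/1001) = 23023/30 s.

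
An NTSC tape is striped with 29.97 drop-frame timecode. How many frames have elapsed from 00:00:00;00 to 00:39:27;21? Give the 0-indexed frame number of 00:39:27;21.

70959

As if non-drop at 30 labels/s: (0 × 3600 + 39 × 60 + 27) × 30 + 21 = 71031.
Minute boundaries passed: 39; those not divisible by 10: 39 − 3 = 36; dropped labels = 2 × 36 = 72.
Actual frame index = 71031 − 72 = 70959.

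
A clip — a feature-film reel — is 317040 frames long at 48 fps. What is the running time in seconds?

Running time = 317040 / (48) = 6605 s.

6605 seconds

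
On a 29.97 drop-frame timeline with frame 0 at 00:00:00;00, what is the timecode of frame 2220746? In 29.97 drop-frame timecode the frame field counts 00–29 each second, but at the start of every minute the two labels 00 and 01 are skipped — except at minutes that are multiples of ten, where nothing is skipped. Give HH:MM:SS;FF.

Each 10-minute DF block holds 10 × 60 × 30 − 9 × 2 = 17982 frames. 2220746 ÷ 17982 → 123 full blocks, remainder 8960.
Within the partial block the first minute is 1800 frames and each further minute 1798, so 4 further minute boundaries passed. Total skipped labels = 18 × 123 + 2 × 4 = 2222.
Non-drop label index = 2220746 + 2222 = 2222968; at 30 labels/s that is 20:34:58:28, i.e. DF 20:34:58;28.

20:34:58;28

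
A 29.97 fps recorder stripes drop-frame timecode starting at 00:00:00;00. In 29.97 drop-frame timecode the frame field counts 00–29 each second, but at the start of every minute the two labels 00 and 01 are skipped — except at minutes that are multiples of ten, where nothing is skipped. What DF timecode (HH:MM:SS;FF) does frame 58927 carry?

00:32:46;05

Each 10-minute DF block holds 10 × 60 × 30 − 9 × 2 = 17982 frames. 58927 ÷ 17982 → 3 full blocks, remainder 4981.
Within the partial block the first minute is 1800 frames and each further minute 1798, so 2 further minute boundaries passed. Total skipped labels = 18 × 3 + 2 × 2 = 58.
Non-drop label index = 58927 + 58 = 58985; at 30 labels/s that is 00:32:46:05, i.e. DF 00:32:46;05.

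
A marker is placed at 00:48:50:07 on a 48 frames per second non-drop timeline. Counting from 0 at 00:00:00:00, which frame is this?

Total seconds to the label: (0 × 3600 + 48 × 60 + 50) = 2930.
Frame index = 2930 × 48 + 7 = 140647.

frame 140647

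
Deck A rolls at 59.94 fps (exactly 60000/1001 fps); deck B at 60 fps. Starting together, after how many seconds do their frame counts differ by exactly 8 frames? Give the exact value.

The gap grows by |60 − 60000/1001| = 60/1001 frames per second.
Time for a 8-frame gap: 8 ÷ (60/1001) = 2002/15 s.

2002/15 seconds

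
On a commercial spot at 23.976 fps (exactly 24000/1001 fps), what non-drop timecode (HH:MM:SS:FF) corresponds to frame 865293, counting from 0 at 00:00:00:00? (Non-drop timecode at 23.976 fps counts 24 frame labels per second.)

865293 ÷ 24 = 36053 full seconds, remainder 21 frames.
36053 s = 10 h 0 min 53 s.
Timecode: 10:00:53:21.

10:00:53:21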